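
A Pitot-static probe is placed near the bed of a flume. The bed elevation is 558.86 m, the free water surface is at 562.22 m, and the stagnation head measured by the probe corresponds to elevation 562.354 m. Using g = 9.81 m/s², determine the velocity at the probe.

Near the bed, under hydrostatic conditions, the piezometric head (z + ψ) equals the free-surface elevation, 562.22 m.
Velocity head = total − piezometric = 562.354 − 562.22 = 0.134 m.
v = √(2g·h_v) = √(2 × 9.81 × 0.134) = 1.62 m/s.

v ≈ 1.62 m/s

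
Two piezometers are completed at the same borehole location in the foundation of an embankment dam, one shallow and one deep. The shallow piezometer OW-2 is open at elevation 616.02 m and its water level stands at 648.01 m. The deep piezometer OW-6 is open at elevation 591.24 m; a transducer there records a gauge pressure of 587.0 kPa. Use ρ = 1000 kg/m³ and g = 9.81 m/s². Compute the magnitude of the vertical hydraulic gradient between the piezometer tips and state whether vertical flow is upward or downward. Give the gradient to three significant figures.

|i_v| ≈ 0.124; vertical flow is upward

Total head at OW-2: h = 648.01 m (water level in the standpipe).
Pressure head at OW-6: ψ = P/(ρg) = 587.0×1000 / (1000 × 9.81) = 59.84 m.
Total head at OW-6: h = z + ψ = 591.24 + 59.84 = 651.08 m.
Δh = h(OW-2) − h(OW-6) = 648.01 − 651.08 = -3.07 m.
Vertical separation Δz = 616.02 − 591.24 = 24.78 m.
|i_v| = |Δh| / Δz = 3.07 / 24.78 = 0.124.
Head is higher in the deep piezometer, so vertical flow is upward (discharge condition).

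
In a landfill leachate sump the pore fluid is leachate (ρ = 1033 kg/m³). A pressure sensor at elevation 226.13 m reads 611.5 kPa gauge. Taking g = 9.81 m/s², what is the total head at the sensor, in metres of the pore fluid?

h ≈ 286.47 m

ψ = P/(ρg) = 611.5×1000 / (1033 × 9.81) = 60.34 m.
h = z + ψ = 226.13 + 60.34 = 286.47 m.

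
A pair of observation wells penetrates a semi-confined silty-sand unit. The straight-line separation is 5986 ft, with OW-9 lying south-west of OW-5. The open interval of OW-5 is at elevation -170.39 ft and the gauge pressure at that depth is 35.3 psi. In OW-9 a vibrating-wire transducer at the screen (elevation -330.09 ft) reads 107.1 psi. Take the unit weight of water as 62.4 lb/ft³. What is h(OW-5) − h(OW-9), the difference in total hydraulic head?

Pressure head at OW-5: ψ = 144·P/γ = 144 × 35.3 / 62.4 = 81.46 ft.
Total head at OW-5: h = z + ψ = -170.39 + 81.46 = -88.93 ft.
Pressure head at OW-9: ψ = 144·P/γ = 144 × 107.1 / 62.4 = 247.15 ft.
Total head at OW-9: h = z + ψ = -330.09 + 247.15 = -82.94 ft.
Head difference: h(OW-5) − h(OW-9) = -88.93 − (-82.94) = -5.99 ft.

Δh ≈ -5.99 ft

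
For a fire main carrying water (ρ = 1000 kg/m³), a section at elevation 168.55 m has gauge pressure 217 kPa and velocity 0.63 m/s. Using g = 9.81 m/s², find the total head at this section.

Pressure head ψ = P/(ρg) = 217×1000 / (1000 × 9.81) = 22.12 m.
Velocity head = v²/(2g) = 0.63² / (2 × 9.81) = 0.020 m.
h = z + ψ + v²/(2g) = 168.55 + 22.12 + 0.020 = 190.69 m.

h ≈ 190.69 m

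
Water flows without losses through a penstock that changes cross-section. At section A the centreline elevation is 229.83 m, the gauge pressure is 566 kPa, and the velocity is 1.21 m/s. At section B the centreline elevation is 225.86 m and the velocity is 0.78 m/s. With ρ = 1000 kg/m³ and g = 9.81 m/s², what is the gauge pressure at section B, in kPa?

Pressure head at A: ψ₁ = P₁/(ρg) = 566×1000 / (1000 × 9.81) = 57.70 m.
Velocity heads: v₁²/2g = 1.21²/19.62 = 0.075 m; v₂²/2g = 0.78²/19.62 = 0.031 m.
Total head H = z₁ + ψ₁ + v₁²/2g = 229.83 + 57.70 + 0.075 = 287.61 m.
ψ₂ = H − z₂ − v₂²/2g = 287.61 − 225.86 − 0.031 = 61.72 m.
P₂ = ρgψ₂ = 1000 × 9.81 × 61.72 ≈ 605 kPa.

P₂ ≈ 605 kPa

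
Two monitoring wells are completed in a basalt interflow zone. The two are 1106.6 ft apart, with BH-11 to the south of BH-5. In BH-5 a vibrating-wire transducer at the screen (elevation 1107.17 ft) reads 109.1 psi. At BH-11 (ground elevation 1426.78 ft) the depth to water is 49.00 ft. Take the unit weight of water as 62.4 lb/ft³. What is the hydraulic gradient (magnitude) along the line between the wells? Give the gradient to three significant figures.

Pressure head at BH-5: ψ = 144·P/γ = 144 × 109.1 / 62.4 = 251.77 ft.
Total head at BH-5: h = z + ψ = 1107.17 + 251.77 = 1358.94 ft.
Total head at BH-11: h = 1426.78 − 49.00 = 1377.78 ft.
Head difference: h(BH-5) − h(BH-11) = 1358.94 − 1377.78 = -18.84 ft.
Hydraulic gradient: i = |Δh| / L = 18.84 / 1106.6 = 0.0170.

i ≈ 0.0170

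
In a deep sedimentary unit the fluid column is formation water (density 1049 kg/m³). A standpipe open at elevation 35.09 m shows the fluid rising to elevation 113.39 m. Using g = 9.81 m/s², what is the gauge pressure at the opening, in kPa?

P ≈ 806 kPa

Pressure head ψ = h − z = 113.39 − 35.09 = 78.30 m.
P = ρgψ = 1049 × 9.81 × 78.30 = 805761 Pa ≈ 806 kPa.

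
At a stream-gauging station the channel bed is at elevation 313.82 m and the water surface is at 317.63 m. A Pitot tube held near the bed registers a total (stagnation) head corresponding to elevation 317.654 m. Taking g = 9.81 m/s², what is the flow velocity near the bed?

v ≈ 0.686 m/s

Near the bed, under hydrostatic conditions, the piezometric head (z + ψ) equals the free-surface elevation, 317.63 m.
Velocity head = total − piezometric = 317.654 − 317.63 = 0.024 m.
v = √(2g·h_v) = √(2 × 9.81 × 0.024) = 0.686 m/s.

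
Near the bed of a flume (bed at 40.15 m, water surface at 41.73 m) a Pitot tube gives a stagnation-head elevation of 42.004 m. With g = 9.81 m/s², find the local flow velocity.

Near the bed, under hydrostatic conditions, the piezometric head (z + ψ) equals the free-surface elevation, 41.73 m.
Velocity head = total − piezometric = 42.004 − 41.73 = 0.274 m.
v = √(2g·h_v) = √(2 × 9.81 × 0.274) = 2.32 m/s.

v ≈ 2.32 m/s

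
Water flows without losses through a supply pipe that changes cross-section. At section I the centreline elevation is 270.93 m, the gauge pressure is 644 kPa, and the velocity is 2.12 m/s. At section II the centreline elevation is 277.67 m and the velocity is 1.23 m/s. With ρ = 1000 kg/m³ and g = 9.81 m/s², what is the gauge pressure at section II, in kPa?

P₂ ≈ 579 kPa

Pressure head at I: ψ₁ = P₁/(ρg) = 644×1000 / (1000 × 9.81) = 65.65 m.
Velocity heads: v₁²/2g = 2.12²/19.62 = 0.229 m; v₂²/2g = 1.23²/19.62 = 0.077 m.
Total head H = z₁ + ψ₁ + v₁²/2g = 270.93 + 65.65 + 0.229 = 336.81 m.
ψ₂ = H − z₂ − v₂²/2g = 336.81 − 277.67 − 0.077 = 59.06 m.
P₂ = ρgψ₂ = 1000 × 9.81 × 59.06 ≈ 579 kPa.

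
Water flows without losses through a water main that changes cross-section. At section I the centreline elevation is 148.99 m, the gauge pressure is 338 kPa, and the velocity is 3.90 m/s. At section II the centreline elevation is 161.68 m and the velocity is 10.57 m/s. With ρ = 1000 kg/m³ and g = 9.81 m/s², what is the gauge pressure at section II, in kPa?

P₂ ≈ 165 kPa

Pressure head at I: ψ₁ = P₁/(ρg) = 338×1000 / (1000 × 9.81) = 34.45 m.
Velocity heads: v₁²/2g = 3.90²/19.62 = 0.775 m; v₂²/2g = 10.57²/19.62 = 5.694 m.
Total head H = z₁ + ψ₁ + v₁²/2g = 148.99 + 34.45 + 0.775 = 184.22 m.
ψ₂ = H − z₂ − v₂²/2g = 184.22 − 161.68 − 5.694 = 16.85 m.
P₂ = ρgψ₂ = 1000 × 9.81 × 16.85 ≈ 165 kPa.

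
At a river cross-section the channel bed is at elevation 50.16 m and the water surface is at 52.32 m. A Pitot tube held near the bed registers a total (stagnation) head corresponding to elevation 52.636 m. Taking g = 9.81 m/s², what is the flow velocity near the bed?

Near the bed, under hydrostatic conditions, the piezometric head (z + ψ) equals the free-surface elevation, 52.32 m.
Velocity head = total − piezometric = 52.636 − 52.32 = 0.316 m.
v = √(2g·h_v) = √(2 × 9.81 × 0.316) = 2.49 m/s.

v ≈ 2.49 m/s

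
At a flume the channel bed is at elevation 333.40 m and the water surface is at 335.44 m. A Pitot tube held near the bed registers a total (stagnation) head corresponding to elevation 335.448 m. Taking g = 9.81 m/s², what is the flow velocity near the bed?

Near the bed, under hydrostatic conditions, the piezometric head (z + ψ) equals the free-surface elevation, 335.44 m.
Velocity head = total − piezometric = 335.448 − 335.44 = 0.008 m.
v = √(2g·h_v) = √(2 × 9.81 × 0.008) = 0.396 m/s.

v ≈ 0.396 m/s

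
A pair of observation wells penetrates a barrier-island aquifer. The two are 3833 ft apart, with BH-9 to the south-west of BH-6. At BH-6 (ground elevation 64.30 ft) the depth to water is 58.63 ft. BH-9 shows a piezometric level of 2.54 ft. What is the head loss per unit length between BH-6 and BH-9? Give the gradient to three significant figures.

Total head at BH-6: h = 64.30 − 58.63 = 5.67 ft.
Total head at BH-9: h = 2.54 ft (water level in the piezometer is the total head).
Head difference: h(BH-6) − h(BH-9) = 5.67 − 2.54 = 3.13 ft.
Hydraulic gradient: i = |Δh| / L = 3.13 / 3833 = 0.000817.

i ≈ 0.000817 ft/ft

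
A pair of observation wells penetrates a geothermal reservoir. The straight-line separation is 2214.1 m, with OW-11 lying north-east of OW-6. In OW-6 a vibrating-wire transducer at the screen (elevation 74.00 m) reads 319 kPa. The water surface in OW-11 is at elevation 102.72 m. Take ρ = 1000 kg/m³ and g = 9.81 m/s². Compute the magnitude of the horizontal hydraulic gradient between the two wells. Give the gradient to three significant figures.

Pressure head at OW-6: ψ = P/(ρg) = 319×1000 / (1000 × 9.81) = 32.52 m.
Total head at OW-6: h = z + ψ = 74.00 + 32.52 = 106.52 m.
Total head at OW-11: h = 102.72 m (water level in the piezometer is the total head).
Head difference: h(OW-6) − h(OW-11) = 106.52 − 102.72 = 3.80 m.
Hydraulic gradient: i = |Δh| / L = 3.80 / 2214.1 = 0.00172.

i ≈ 0.00172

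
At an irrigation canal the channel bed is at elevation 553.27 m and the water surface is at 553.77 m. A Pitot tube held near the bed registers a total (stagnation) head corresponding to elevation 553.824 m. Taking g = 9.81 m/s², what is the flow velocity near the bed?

v ≈ 1.03 m/s

Near the bed, under hydrostatic conditions, the piezometric head (z + ψ) equals the free-surface elevation, 553.77 m.
Velocity head = total − piezometric = 553.824 − 553.77 = 0.054 m.
v = √(2g·h_v) = √(2 × 9.81 × 0.054) = 1.03 m/s.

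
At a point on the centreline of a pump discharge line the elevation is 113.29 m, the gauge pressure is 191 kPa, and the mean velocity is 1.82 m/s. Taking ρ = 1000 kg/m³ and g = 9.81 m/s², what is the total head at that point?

Pressure head ψ = P/(ρg) = 191×1000 / (1000 × 9.81) = 19.47 m.
Velocity head = v²/(2g) = 1.82² / (2 × 9.81) = 0.169 m.
h = z + ψ + v²/(2g) = 113.29 + 19.47 + 0.169 = 132.93 m.

h ≈ 132.93 m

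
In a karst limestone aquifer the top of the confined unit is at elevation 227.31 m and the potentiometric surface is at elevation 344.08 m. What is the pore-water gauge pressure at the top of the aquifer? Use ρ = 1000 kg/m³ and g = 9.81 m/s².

Pressure head at the aquifer top: ψ = h − z = 344.08 − 227.31 = 116.77 m.
P = ρgψ = 1000 × 9.81 × 116.77 = 1145514 Pa ≈ 1150 kPa.

P ≈ 1150 kPa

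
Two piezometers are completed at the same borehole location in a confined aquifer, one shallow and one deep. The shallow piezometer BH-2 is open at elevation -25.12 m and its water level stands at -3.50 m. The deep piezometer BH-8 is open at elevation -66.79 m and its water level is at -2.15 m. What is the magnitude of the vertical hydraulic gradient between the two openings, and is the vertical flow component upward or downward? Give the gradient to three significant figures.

|i_v| ≈ 0.0324; vertical flow is upward

Total head at BH-2: h = -3.50 m (water level in the standpipe).
Total head at BH-8: h = -2.15 m.
Δh = h(BH-2) − h(BH-8) = -3.50 − (-2.15) = -1.35 m.
Vertical separation Δz = -25.12 − (-66.79) = 41.67 m.
|i_v| = |Δh| / Δz = 1.35 / 41.67 = 0.0324.
Head is higher in the deep piezometer, so vertical flow is upward (discharge condition).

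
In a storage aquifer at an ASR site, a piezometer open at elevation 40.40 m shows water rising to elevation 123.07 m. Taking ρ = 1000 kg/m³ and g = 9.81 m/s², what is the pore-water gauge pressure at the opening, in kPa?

P ≈ 811 kPa

Pressure head ψ = h − z = 123.07 − 40.40 = 82.67 m.
P = ρgψ = 1000 × 9.81 × 82.67 = 810993 Pa ≈ 811 kPa.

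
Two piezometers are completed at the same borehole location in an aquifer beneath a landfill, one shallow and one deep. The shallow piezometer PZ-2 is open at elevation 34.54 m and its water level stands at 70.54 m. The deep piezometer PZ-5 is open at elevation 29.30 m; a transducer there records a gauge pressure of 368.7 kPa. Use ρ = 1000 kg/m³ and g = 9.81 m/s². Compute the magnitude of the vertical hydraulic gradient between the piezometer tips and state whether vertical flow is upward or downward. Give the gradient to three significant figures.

Total head at PZ-2: h = 70.54 m (water level in the standpipe).
Pressure head at PZ-5: ψ = P/(ρg) = 368.7×1000 / (1000 × 9.81) = 37.58 m.
Total head at PZ-5: h = z + ψ = 29.30 + 37.58 = 66.88 m.
Δh = h(PZ-2) − h(PZ-5) = 70.54 − 66.88 = 3.66 m.
Vertical separation Δz = 34.54 − 29.30 = 5.24 m.
|i_v| = |Δh| / Δz = 3.66 / 5.24 = 0.698.
Head is higher in the shallow piezometer, so vertical flow is downward (recharge condition).

|i_v| ≈ 0.698; vertical flow is downward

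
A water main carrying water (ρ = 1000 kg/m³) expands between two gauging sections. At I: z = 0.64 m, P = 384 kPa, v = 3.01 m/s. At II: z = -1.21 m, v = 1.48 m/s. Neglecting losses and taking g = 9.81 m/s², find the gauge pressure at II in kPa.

P₂ ≈ 406 kPa

Pressure head at I: ψ₁ = P₁/(ρg) = 384×1000 / (1000 × 9.81) = 39.14 m.
Velocity heads: v₁²/2g = 3.01²/19.62 = 0.462 m; v₂²/2g = 1.48²/19.62 = 0.112 m.
Total head H = z₁ + ψ₁ + v₁²/2g = 0.64 + 39.14 + 0.462 = 40.24 m.
ψ₂ = H − z₂ − v₂²/2g = 40.24 − (-1.21) − 0.112 = 41.34 m.
P₂ = ρgψ₂ = 1000 × 9.81 × 41.34 ≈ 406 kPa.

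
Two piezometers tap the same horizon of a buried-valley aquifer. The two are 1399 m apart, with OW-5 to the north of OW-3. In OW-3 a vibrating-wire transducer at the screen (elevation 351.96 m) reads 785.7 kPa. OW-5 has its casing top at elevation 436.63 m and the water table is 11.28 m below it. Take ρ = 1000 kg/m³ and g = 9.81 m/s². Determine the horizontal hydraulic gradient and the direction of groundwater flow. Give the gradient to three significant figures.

Pressure head at OW-3: ψ = P/(ρg) = 785.7×1000 / (1000 × 9.81) = 80.09 m.
Total head at OW-3: h = z + ψ = 351.96 + 80.09 = 432.05 m.
Total head at OW-5: h = 436.63 − 11.28 = 425.35 m.
Head difference: h(OW-3) − h(OW-5) = 432.05 − 425.35 = 6.70 m.
Hydraulic gradient: i = |Δh| / L = 6.70 / 1399 = 0.00479.
Flow is from higher to lower head: from OW-3 toward OW-5, i.e. toward the north.

i ≈ 0.00479; groundwater flows toward the north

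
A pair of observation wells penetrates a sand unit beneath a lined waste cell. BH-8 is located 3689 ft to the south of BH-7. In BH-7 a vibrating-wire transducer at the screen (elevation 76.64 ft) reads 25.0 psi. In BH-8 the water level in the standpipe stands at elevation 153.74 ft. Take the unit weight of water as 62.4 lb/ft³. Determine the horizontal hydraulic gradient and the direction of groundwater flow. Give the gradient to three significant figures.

Pressure head at BH-7: ψ = 144·P/γ = 144 × 25.0 / 62.4 = 57.69 ft.
Total head at BH-7: h = z + ψ = 76.64 + 57.69 = 134.33 ft.
Total head at BH-8: h = 153.74 ft (water level in the piezometer is the total head).
Head difference: h(BH-7) − h(BH-8) = 134.33 − 153.74 = -19.41 ft.
Hydraulic gradient: i = |Δh| / L = 19.41 / 3689 = 0.00526.
Flow is from higher to lower head: from BH-8 toward BH-7, i.e. toward the north.

i ≈ 0.00526; groundwater flows toward the north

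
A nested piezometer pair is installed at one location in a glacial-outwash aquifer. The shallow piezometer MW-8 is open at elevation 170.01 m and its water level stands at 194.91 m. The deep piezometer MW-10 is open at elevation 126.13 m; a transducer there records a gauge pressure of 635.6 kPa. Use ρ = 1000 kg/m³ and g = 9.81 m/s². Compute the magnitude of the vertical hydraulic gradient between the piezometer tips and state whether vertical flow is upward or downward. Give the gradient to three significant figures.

Total head at MW-8: h = 194.91 m (water level in the standpipe).
Pressure head at MW-10: ψ = P/(ρg) = 635.6×1000 / (1000 × 9.81) = 64.79 m.
Total head at MW-10: h = z + ψ = 126.13 + 64.79 = 190.92 m.
Δh = h(MW-8) − h(MW-10) = 194.91 − 190.92 = 3.99 m.
Vertical separation Δz = 170.01 − 126.13 = 43.88 m.
|i_v| = |Δh| / Δz = 3.99 / 43.88 = 0.0909.
Head is higher in the shallow piezometer, so vertical flow is downward (recharge condition).

|i_v| ≈ 0.0909; vertical flow is downward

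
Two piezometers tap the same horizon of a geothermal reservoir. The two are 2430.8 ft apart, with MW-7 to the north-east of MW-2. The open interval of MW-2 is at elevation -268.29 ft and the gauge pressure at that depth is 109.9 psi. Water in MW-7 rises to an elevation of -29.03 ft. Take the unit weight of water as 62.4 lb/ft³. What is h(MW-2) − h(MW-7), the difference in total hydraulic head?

Δh ≈ 14.36 ft

Pressure head at MW-2: ψ = 144·P/γ = 144 × 109.9 / 62.4 = 253.62 ft.
Total head at MW-2: h = z + ψ = -268.29 + 253.62 = -14.67 ft.
Total head at MW-7: h = -29.03 ft (water level in the piezometer is the total head).
Head difference: h(MW-2) − h(MW-7) = -14.67 − (-29.03) = 14.36 ft.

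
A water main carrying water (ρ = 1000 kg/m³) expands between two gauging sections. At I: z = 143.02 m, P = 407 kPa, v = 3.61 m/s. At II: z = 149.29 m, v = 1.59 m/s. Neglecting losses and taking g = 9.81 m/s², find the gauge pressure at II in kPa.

Pressure head at I: ψ₁ = P₁/(ρg) = 407×1000 / (1000 × 9.81) = 41.49 m.
Velocity heads: v₁²/2g = 3.61²/19.62 = 0.664 m; v₂²/2g = 1.59²/19.62 = 0.129 m.
Total head H = z₁ + ψ₁ + v₁²/2g = 143.02 + 41.49 + 0.664 = 185.17 m.
ψ₂ = H − z₂ − v₂²/2g = 185.17 − 149.29 − 0.129 = 35.75 m.
P₂ = ρgψ₂ = 1000 × 9.81 × 35.75 ≈ 351 kPa.

P₂ ≈ 351 kPa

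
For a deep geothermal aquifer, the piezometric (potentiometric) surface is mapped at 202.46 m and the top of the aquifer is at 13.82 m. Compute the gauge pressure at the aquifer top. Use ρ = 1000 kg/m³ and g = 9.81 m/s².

Pressure head at the aquifer top: ψ = h − z = 202.46 − 13.82 = 188.64 m.
P = ρgψ = 1000 × 9.81 × 188.64 = 1850558 Pa ≈ 1850 kPa.

P ≈ 1850 kPa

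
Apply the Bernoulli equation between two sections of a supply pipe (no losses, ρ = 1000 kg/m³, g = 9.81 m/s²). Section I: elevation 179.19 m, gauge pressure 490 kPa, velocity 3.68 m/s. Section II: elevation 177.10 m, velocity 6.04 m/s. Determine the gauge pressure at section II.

P₂ ≈ 499 kPa

Pressure head at I: ψ₁ = P₁/(ρg) = 490×1000 / (1000 × 9.81) = 49.95 m.
Velocity heads: v₁²/2g = 3.68²/19.62 = 0.690 m; v₂²/2g = 6.04²/19.62 = 1.859 m.
Total head H = z₁ + ψ₁ + v₁²/2g = 179.19 + 49.95 + 0.690 = 229.83 m.
ψ₂ = H − z₂ − v₂²/2g = 229.83 − 177.10 − 1.859 = 50.87 m.
P₂ = ρgψ₂ = 1000 × 9.81 × 50.87 ≈ 499 kPa.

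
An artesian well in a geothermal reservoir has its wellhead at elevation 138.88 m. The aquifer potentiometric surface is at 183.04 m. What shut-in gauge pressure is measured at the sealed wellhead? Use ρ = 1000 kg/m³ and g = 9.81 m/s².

Head above the cap: Δh = 183.04 − 138.88 = 44.16 m.
P = ρgΔh = 1000 × 9.81 × 44.16 = 433210 Pa ≈ 433 kPa.

P ≈ 433 kPa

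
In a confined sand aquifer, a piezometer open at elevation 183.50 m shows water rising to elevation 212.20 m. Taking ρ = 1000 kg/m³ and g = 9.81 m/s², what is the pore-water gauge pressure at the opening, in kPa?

Pressure head ψ = h − z = 212.20 − 183.50 = 28.70 m.
P = ρgψ = 1000 × 9.81 × 28.70 = 281547 Pa ≈ 282 kPa.

P ≈ 282 kPa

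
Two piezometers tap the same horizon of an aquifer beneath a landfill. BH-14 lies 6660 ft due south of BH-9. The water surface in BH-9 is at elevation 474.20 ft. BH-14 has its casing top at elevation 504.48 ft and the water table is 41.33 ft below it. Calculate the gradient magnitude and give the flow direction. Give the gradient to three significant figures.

i ≈ 0.00166; groundwater flows toward the south

Total head at BH-9: h = 474.20 ft (water level in the piezometer is the total head).
Total head at BH-14: h = 504.48 − 41.33 = 463.15 ft.
Head difference: h(BH-9) − h(BH-14) = 474.20 − 463.15 = 11.05 ft.
Hydraulic gradient: i = |Δh| / L = 11.05 / 6660 = 0.00166.
Flow is from higher to lower head: from BH-9 toward BH-14, i.e. toward the south.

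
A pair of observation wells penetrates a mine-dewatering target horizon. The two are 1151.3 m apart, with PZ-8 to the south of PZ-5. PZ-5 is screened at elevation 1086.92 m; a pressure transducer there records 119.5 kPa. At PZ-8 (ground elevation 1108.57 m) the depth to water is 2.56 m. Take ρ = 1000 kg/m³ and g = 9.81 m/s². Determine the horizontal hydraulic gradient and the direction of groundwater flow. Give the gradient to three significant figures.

i ≈ 0.00600; groundwater flows toward the north

Pressure head at PZ-5: ψ = P/(ρg) = 119.5×1000 / (1000 × 9.81) = 12.18 m.
Total head at PZ-5: h = z + ψ = 1086.92 + 12.18 = 1099.10 m.
Total head at PZ-8: h = 1108.57 − 2.56 = 1106.01 m.
Head difference: h(PZ-5) − h(PZ-8) = 1099.10 − 1106.01 = -6.91 m.
Hydraulic gradient: i = |Δh| / L = 6.91 / 1151.3 = 0.00600.
Flow is from higher to lower head: from PZ-8 toward PZ-5, i.e. toward the north.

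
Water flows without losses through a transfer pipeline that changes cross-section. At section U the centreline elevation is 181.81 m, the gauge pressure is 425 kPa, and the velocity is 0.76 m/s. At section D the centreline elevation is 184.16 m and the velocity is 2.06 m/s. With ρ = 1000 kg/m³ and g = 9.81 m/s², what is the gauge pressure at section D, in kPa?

Pressure head at U: ψ₁ = P₁/(ρg) = 425×1000 / (1000 × 9.81) = 43.32 m.
Velocity heads: v₁²/2g = 0.76²/19.62 = 0.029 m; v₂²/2g = 2.06²/19.62 = 0.216 m.
Total head H = z₁ + ψ₁ + v₁²/2g = 181.81 + 43.32 + 0.029 = 225.16 m.
ψ₂ = H − z₂ − v₂²/2g = 225.16 − 184.16 − 0.216 = 40.78 m.
P₂ = ρgψ₂ = 1000 × 9.81 × 40.78 ≈ 400 kPa.

P₂ ≈ 400 kPa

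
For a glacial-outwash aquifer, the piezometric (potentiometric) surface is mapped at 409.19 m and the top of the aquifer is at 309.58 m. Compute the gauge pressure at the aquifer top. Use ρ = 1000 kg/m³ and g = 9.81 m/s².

Pressure head at the aquifer top: ψ = h − z = 409.19 − 309.58 = 99.61 m.
P = ρgψ = 1000 × 9.81 × 99.61 = 977174 Pa ≈ 977 kPa.

P ≈ 977 kPa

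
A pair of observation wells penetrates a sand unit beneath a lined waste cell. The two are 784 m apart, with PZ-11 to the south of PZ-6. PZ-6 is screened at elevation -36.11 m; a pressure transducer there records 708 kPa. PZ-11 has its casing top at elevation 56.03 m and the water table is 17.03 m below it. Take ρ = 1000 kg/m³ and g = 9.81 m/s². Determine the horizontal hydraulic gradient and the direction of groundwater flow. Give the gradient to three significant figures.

i ≈ 0.00375; groundwater flows toward the north

Pressure head at PZ-6: ψ = P/(ρg) = 708×1000 / (1000 × 9.81) = 72.17 m.
Total head at PZ-6: h = z + ψ = -36.11 + 72.17 = 36.06 m.
Total head at PZ-11: h = 56.03 − 17.03 = 39.00 m.
Head difference: h(PZ-6) − h(PZ-11) = 36.06 − 39.00 = -2.94 m.
Hydraulic gradient: i = |Δh| / L = 2.94 / 784 = 0.00375.
Flow is from higher to lower head: from PZ-11 toward PZ-6, i.e. toward the north.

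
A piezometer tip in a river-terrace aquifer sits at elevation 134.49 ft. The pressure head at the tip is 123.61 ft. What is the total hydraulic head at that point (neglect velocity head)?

h ≈ 258.10 ft

h = z + ψ = 134.49 + 123.61 = 258.10 ft.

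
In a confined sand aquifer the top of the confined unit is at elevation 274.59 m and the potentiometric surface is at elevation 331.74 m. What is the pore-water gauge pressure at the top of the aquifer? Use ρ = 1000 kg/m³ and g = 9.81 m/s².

P ≈ 561 kPa

Pressure head at the aquifer top: ψ = h − z = 331.74 − 274.59 = 57.15 m.
P = ρgψ = 1000 × 9.81 × 57.15 = 560642 Pa ≈ 561 kPa.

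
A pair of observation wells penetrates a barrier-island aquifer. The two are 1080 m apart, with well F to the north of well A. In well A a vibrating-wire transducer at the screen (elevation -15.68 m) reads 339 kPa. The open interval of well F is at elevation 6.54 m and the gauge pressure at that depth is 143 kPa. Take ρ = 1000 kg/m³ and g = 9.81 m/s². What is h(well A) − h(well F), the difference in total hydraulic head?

Pressure head at well A: ψ = P/(ρg) = 339×1000 / (1000 × 9.81) = 34.56 m.
Total head at well A: h = z + ψ = -15.68 + 34.56 = 18.88 m.
Pressure head at well F: ψ = P/(ρg) = 143×1000 / (1000 × 9.81) = 14.58 m.
Total head at well F: h = z + ψ = 6.54 + 14.58 = 21.12 m.
Head difference: h(well A) − h(well F) = 18.88 − 21.12 = -2.24 m.

Δh ≈ -2.24 m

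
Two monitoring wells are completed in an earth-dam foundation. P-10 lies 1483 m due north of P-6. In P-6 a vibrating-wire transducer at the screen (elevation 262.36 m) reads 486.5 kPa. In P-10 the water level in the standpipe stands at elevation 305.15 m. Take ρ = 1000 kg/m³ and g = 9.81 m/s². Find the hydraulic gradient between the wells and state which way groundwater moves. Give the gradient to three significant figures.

Pressure head at P-6: ψ = P/(ρg) = 486.5×1000 / (1000 × 9.81) = 49.59 m.
Total head at P-6: h = z + ψ = 262.36 + 49.59 = 311.95 m.
Total head at P-10: h = 305.15 m (water level in the piezometer is the total head).
Head difference: h(P-6) − h(P-10) = 311.95 − 305.15 = 6.80 m.
Hydraulic gradient: i = |Δh| / L = 6.80 / 1483 = 0.00459.
Flow is from higher to lower head: from P-6 toward P-10, i.e. toward the north.

i ≈ 0.00459; groundwater flows toward the north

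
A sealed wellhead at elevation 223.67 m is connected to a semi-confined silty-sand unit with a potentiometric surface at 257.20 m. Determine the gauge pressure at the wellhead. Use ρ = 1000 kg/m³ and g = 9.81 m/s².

Head above the cap: Δh = 257.20 − 223.67 = 33.53 m.
P = ρgΔh = 1000 × 9.81 × 33.53 = 328929 Pa ≈ 329 kPa.

P ≈ 329 kPa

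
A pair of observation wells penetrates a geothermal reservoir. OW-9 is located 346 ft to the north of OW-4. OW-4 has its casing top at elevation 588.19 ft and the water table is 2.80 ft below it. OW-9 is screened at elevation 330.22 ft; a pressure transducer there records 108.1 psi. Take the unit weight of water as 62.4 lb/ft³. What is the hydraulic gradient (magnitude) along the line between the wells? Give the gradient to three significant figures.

Total head at OW-4: h = 588.19 − 2.80 = 585.39 ft.
Pressure head at OW-9: ψ = 144·P/γ = 144 × 108.1 / 62.4 = 249.46 ft.
Total head at OW-9: h = z + ψ = 330.22 + 249.46 = 579.68 ft.
Head difference: h(OW-4) − h(OW-9) = 585.39 − 579.68 = 5.71 ft.
Hydraulic gradient: i = |Δh| / L = 5.71 / 346 = 0.0165.

i ≈ 0.0165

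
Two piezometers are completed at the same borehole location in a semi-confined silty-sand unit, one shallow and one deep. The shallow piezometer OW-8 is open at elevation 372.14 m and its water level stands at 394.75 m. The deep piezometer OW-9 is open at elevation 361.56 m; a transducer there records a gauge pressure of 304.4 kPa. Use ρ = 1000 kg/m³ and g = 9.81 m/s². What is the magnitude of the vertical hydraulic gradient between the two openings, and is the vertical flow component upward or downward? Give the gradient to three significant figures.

|i_v| ≈ 0.204; vertical flow is downward

Total head at OW-8: h = 394.75 m (water level in the standpipe).
Pressure head at OW-9: ψ = P/(ρg) = 304.4×1000 / (1000 × 9.81) = 31.03 m.
Total head at OW-9: h = z + ψ = 361.56 + 31.03 = 392.59 m.
Δh = h(OW-8) − h(OW-9) = 394.75 − 392.59 = 2.16 m.
Vertical separation Δz = 372.14 − 361.56 = 10.58 m.
|i_v| = |Δh| / Δz = 2.16 / 10.58 = 0.204.
Head is higher in the shallow piezometer, so vertical flow is downward (recharge condition).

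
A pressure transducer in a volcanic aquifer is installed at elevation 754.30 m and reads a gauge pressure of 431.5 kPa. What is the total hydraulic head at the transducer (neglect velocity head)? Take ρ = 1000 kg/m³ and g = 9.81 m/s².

h ≈ 798.29 m

ψ = P/(ρg) = 431.5×1000 / (1000 × 9.81) = 43.99 m.
h = z + ψ = 754.30 + 43.99 = 798.29 m.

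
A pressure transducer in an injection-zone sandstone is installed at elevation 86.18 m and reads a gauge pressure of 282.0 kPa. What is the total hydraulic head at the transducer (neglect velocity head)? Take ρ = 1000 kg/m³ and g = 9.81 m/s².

ψ = P/(ρg) = 282.0×1000 / (1000 × 9.81) = 28.75 m.
h = z + ψ = 86.18 + 28.75 = 114.93 m.

h ≈ 114.93 m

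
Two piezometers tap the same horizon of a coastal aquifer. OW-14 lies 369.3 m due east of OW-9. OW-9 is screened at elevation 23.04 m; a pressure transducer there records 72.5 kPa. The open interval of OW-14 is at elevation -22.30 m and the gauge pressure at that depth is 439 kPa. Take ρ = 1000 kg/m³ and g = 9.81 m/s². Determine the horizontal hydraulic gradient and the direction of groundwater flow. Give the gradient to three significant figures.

Pressure head at OW-9: ψ = P/(ρg) = 72.5×1000 / (1000 × 9.81) = 7.39 m.
Total head at OW-9: h = z + ψ = 23.04 + 7.39 = 30.43 m.
Pressure head at OW-14: ψ = P/(ρg) = 439×1000 / (1000 × 9.81) = 44.75 m.
Total head at OW-14: h = z + ψ = -22.30 + 44.75 = 22.45 m.
Head difference: h(OW-9) − h(OW-14) = 30.43 − 22.45 = 7.98 m.
Hydraulic gradient: i = |Δh| / L = 7.98 / 369.3 = 0.0216.
Flow is from higher to lower head: from OW-9 toward OW-14, i.e. toward the east.

i ≈ 0.0216; groundwater flows toward the east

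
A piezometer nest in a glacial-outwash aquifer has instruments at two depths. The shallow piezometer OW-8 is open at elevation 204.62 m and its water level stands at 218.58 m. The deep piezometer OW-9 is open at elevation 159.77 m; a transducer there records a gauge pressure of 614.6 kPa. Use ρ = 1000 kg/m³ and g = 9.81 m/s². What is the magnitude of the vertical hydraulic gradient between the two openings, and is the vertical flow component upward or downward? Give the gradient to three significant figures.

Total head at OW-8: h = 218.58 m (water level in the standpipe).
Pressure head at OW-9: ψ = P/(ρg) = 614.6×1000 / (1000 × 9.81) = 62.65 m.
Total head at OW-9: h = z + ψ = 159.77 + 62.65 = 222.42 m.
Δh = h(OW-8) − h(OW-9) = 218.58 − 222.42 = -3.84 m.
Vertical separation Δz = 204.62 − 159.77 = 44.85 m.
|i_v| = |Δh| / Δz = 3.84 / 44.85 = 0.0856.
Head is higher in the deep piezometer, so vertical flow is upward (discharge condition).

|i_v| ≈ 0.0856; vertical flow is upward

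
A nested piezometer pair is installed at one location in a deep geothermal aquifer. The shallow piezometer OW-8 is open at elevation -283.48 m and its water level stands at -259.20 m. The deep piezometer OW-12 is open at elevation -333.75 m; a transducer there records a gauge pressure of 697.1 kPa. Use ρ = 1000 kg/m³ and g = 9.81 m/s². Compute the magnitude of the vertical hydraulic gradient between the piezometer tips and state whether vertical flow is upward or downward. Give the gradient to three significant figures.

|i_v| ≈ 0.0694; vertical flow is downward

Total head at OW-8: h = -259.20 m (water level in the standpipe).
Pressure head at OW-12: ψ = P/(ρg) = 697.1×1000 / (1000 × 9.81) = 71.06 m.
Total head at OW-12: h = z + ψ = -333.75 + 71.06 = -262.69 m.
Δh = h(OW-8) − h(OW-12) = -259.20 − (-262.69) = 3.49 m.
Vertical separation Δz = -283.48 − (-333.75) = 50.27 m.
|i_v| = |Δh| / Δz = 3.49 / 50.27 = 0.0694.
Head is higher in the shallow piezometer, so vertical flow is downward (recharge condition).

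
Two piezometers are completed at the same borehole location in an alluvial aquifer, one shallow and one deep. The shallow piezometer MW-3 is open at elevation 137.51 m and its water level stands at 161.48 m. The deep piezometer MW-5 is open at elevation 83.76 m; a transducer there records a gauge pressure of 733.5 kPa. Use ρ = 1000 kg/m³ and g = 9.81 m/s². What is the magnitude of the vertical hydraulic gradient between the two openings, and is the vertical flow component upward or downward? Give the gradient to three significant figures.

|i_v| ≈ 0.0549; vertical flow is downward

Total head at MW-3: h = 161.48 m (water level in the standpipe).
Pressure head at MW-5: ψ = P/(ρg) = 733.5×1000 / (1000 × 9.81) = 74.77 m.
Total head at MW-5: h = z + ψ = 83.76 + 74.77 = 158.53 m.
Δh = h(MW-3) − h(MW-5) = 161.48 − 158.53 = 2.95 m.
Vertical separation Δz = 137.51 − 83.76 = 53.75 m.
|i_v| = |Δh| / Δz = 2.95 / 53.75 = 0.0549.
Head is higher in the shallow piezometer, so vertical flow is downward (recharge condition).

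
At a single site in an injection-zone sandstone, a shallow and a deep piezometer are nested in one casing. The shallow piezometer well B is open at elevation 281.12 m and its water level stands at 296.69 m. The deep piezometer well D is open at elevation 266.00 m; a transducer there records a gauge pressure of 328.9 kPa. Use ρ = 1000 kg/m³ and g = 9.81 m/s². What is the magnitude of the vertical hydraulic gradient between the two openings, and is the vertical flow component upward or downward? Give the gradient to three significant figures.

Total head at well B: h = 296.69 m (water level in the standpipe).
Pressure head at well D: ψ = P/(ρg) = 328.9×1000 / (1000 × 9.81) = 33.53 m.
Total head at well D: h = z + ψ = 266.00 + 33.53 = 299.53 m.
Δh = h(well B) − h(well D) = 296.69 − 299.53 = -2.84 m.
Vertical separation Δz = 281.12 − 266.00 = 15.12 m.
|i_v| = |Δh| / Δz = 2.84 / 15.12 = 0.188.
Head is higher in the deep piezometer, so vertical flow is upward (discharge condition).

|i_v| ≈ 0.188; vertical flow is upward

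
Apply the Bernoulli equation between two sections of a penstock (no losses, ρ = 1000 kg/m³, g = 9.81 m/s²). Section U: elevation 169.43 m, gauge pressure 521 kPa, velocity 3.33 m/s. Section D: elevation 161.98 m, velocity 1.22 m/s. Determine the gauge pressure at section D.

Pressure head at U: ψ₁ = P₁/(ρg) = 521×1000 / (1000 × 9.81) = 53.11 m.
Velocity heads: v₁²/2g = 3.33²/19.62 = 0.565 m; v₂²/2g = 1.22²/19.62 = 0.076 m.
Total head H = z₁ + ψ₁ + v₁²/2g = 169.43 + 53.11 + 0.565 = 223.11 m.
ψ₂ = H − z₂ − v₂²/2g = 223.11 − 161.98 − 0.076 = 61.05 m.
P₂ = ρgψ₂ = 1000 × 9.81 × 61.05 ≈ 599 kPa.

P₂ ≈ 599 kPa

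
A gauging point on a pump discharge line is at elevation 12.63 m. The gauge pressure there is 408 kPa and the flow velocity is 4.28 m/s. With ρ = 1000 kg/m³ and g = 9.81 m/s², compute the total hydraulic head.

Pressure head ψ = P/(ρg) = 408×1000 / (1000 × 9.81) = 41.59 m.
Velocity head = v²/(2g) = 4.28² / (2 × 9.81) = 0.934 m.
h = z + ψ + v²/(2g) = 12.63 + 41.59 + 0.934 = 55.15 m.

h ≈ 55.15 m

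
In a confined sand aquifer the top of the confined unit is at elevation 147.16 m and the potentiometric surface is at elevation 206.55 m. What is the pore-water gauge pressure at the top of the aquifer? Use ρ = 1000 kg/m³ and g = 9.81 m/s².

Pressure head at the aquifer top: ψ = h − z = 206.55 − 147.16 = 59.39 m.
P = ρgψ = 1000 × 9.81 × 59.39 = 582616 Pa ≈ 583 kPa.

P ≈ 583 kPa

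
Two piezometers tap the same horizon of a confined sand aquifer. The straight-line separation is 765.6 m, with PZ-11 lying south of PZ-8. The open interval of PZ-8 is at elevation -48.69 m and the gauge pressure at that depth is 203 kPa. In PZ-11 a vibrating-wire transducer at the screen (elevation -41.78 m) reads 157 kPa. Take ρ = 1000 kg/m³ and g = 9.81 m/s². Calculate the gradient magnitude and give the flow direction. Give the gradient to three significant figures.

i ≈ 0.00290; groundwater flows toward the north

Pressure head at PZ-8: ψ = P/(ρg) = 203×1000 / (1000 × 9.81) = 20.69 m.
Total head at PZ-8: h = z + ψ = -48.69 + 20.69 = -28.00 m.
Pressure head at PZ-11: ψ = P/(ρg) = 157×1000 / (1000 × 9.81) = 16.00 m.
Total head at PZ-11: h = z + ψ = -41.78 + 16.00 = -25.78 m.
Head difference: h(PZ-8) − h(PZ-11) = -28.00 − (-25.78) = -2.22 m.
Hydraulic gradient: i = |Δh| / L = 2.22 / 765.6 = 0.00290.
Flow is from higher to lower head: from PZ-11 toward PZ-8, i.e. toward the north.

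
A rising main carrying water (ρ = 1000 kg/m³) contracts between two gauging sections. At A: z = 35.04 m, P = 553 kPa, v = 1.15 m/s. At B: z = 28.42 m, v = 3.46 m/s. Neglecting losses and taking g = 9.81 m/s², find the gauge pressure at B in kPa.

Pressure head at A: ψ₁ = P₁/(ρg) = 553×1000 / (1000 × 9.81) = 56.37 m.
Velocity heads: v₁²/2g = 1.15²/19.62 = 0.067 m; v₂²/2g = 3.46²/19.62 = 0.610 m.
Total head H = z₁ + ψ₁ + v₁²/2g = 35.04 + 56.37 + 0.067 = 91.48 m.
ψ₂ = H − z₂ − v₂²/2g = 91.48 − 28.42 − 0.610 = 62.45 m.
P₂ = ρgψ₂ = 1000 × 9.81 × 62.45 ≈ 613 kPa.

P₂ ≈ 613 kPa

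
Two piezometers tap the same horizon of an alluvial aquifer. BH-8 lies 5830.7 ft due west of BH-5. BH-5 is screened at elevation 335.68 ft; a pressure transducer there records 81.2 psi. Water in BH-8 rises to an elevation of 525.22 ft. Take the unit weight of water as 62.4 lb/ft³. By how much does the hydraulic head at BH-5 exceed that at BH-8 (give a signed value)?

Pressure head at BH-5: ψ = 144·P/γ = 144 × 81.2 / 62.4 = 187.38 ft.
Total head at BH-5: h = z + ψ = 335.68 + 187.38 = 523.06 ft.
Total head at BH-8: h = 525.22 ft (water level in the piezometer is the total head).
Head difference: h(BH-5) − h(BH-8) = 523.06 − 525.22 = -2.16 ft.

Δh ≈ -2.16 ft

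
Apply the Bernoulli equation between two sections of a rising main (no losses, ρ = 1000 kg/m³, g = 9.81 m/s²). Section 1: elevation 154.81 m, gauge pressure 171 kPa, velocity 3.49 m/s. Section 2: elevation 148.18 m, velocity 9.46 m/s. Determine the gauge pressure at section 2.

P₂ ≈ 197 kPa

Pressure head at 1: ψ₁ = P₁/(ρg) = 171×1000 / (1000 × 9.81) = 17.43 m.
Velocity heads: v₁²/2g = 3.49²/19.62 = 0.621 m; v₂²/2g = 9.46²/19.62 = 4.561 m.
Total head H = z₁ + ψ₁ + v₁²/2g = 154.81 + 17.43 + 0.621 = 172.86 m.
ψ₂ = H − z₂ − v₂²/2g = 172.86 − 148.18 − 4.561 = 20.12 m.
P₂ = ρgψ₂ = 1000 × 9.81 × 20.12 ≈ 197 kPa.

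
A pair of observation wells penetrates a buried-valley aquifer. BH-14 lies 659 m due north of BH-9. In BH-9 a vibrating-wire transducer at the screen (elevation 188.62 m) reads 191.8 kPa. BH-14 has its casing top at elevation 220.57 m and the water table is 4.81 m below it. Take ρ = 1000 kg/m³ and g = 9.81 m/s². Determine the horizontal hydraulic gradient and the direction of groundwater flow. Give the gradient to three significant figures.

Pressure head at BH-9: ψ = P/(ρg) = 191.8×1000 / (1000 × 9.81) = 19.55 m.
Total head at BH-9: h = z + ψ = 188.62 + 19.55 = 208.17 m.
Total head at BH-14: h = 220.57 − 4.81 = 215.76 m.
Head difference: h(BH-9) − h(BH-14) = 208.17 − 215.76 = -7.59 m.
Hydraulic gradient: i = |Δh| / L = 7.59 / 659 = 0.0115.
Flow is from higher to lower head: from BH-14 toward BH-9, i.e. toward the south.

i ≈ 0.0115; groundwater flows toward the south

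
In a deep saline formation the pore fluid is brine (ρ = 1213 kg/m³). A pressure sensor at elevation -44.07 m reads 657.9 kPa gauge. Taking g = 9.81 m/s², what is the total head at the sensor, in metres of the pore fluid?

ψ = P/(ρg) = 657.9×1000 / (1213 × 9.81) = 55.29 m.
h = z + ψ = -44.07 + 55.29 = 11.22 m.

h ≈ 11.22 m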